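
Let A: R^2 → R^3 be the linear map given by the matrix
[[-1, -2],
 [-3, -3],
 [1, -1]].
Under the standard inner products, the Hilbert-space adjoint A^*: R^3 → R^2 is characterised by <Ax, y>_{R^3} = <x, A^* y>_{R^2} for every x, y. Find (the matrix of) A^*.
A^* = A^T =
[[-1, -3, 1],
 [-2, -3, -1]]

For real matrices with standard dot products, the defining identity <Ax, y> = <x, A^* y> gives (Ax)^T y = x^T (A^*) y, i.e. x^T A^T y = x^T (A^*) y. Since this holds for all x, y, we must have A^* = A^T. Therefore
A^* =
[[-1, -3, 1],
 [-2, -3, -1]].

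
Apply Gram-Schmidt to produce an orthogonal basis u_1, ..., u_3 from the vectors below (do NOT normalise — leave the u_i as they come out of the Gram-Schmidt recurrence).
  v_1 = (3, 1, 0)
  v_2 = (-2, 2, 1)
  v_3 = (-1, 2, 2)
Orthogonal basis:
  u_1 = (3, 1, 0)
  u_2 = (-4/5, 12/5, 1)
  u_3 = (9/74, -27/74, 36/37)

Apply the Gram-Schmidt recurrence
  u_1 = v_1
  u_i = v_i − Σ_{j<i} ((v_i · u_j) / (u_j · u_j)) · u_j.

Step by step this gives:
  u_1 = (3, 1, 0)
  u_2 = (-4/5, 12/5, 1)
  u_3 = (9/74, -27/74, 36/37)

Orthogonality check:
  u_2 · u_1 = 0 (should be 0)
  u_3 · u_1 = 0 (should be 0)
  u_3 · u_2 = 0 (should be 0)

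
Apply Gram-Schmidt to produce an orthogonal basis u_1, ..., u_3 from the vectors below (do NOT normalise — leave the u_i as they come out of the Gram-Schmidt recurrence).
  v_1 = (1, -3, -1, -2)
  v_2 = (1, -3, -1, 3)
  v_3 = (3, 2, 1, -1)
Orthogonal basis:
  u_1 = (1, -3, -1, -2)
  u_2 = (2/3, -2, -2/3, 11/3)
  u_3 = (37/11, 10/11, 7/11, 0)

Apply the Gram-Schmidt recurrence
  u_1 = v_1
  u_i = v_i − Σ_{j<i} ((v_i · u_j) / (u_j · u_j)) · u_j.

Step by step this gives:
  u_1 = (1, -3, -1, -2)
  u_2 = (2/3, -2, -2/3, 11/3)
  u_3 = (37/11, 10/11, 7/11, 0)

Orthogonality check:
  u_2 · u_1 = 0 (should be 0)
  u_3 · u_1 = 0 (should be 0)
  u_3 · u_2 = 0 (should be 0)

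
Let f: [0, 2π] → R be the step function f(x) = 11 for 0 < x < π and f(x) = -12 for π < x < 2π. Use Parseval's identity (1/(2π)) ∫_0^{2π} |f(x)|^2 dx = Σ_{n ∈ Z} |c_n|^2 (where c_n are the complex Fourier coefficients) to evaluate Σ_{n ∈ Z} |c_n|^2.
Σ |c_n|^2 = 265/2

Parseval equates the L^2 energy of f (normalised by 1/(2π)) with the ℓ^2 sum of its Fourier coefficients: (1/(2π)) ∫_0^{2π} |f|^2 = Σ |c_n|^2.
Compute the left side: (1/(2π)) [∫_0^π 11^2 dx + ∫_π^{2π} (-12)^2 dx] = (1/(2π)) · (121π + 144π) = (121 + 144)/2 = 265/2.
So Σ_{n ∈ Z} |c_n|^2 = 265/2.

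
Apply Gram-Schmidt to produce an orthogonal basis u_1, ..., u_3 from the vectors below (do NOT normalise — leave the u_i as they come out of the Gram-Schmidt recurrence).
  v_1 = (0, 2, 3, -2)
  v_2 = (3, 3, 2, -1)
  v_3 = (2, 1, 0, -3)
Orthogonal basis:
  u_1 = (0, 2, 3, -2)
  u_2 = (3, 23/17, -8/17, 11/17)
  u_3 = (38/65, -113/195, -232/195, -461/195)

Apply the Gram-Schmidt recurrence
  u_1 = v_1
  u_i = v_i − Σ_{j<i} ((v_i · u_j) / (u_j · u_j)) · u_j.

Step by step this gives:
  u_1 = (0, 2, 3, -2)
  u_2 = (3, 23/17, -8/17, 11/17)
  u_3 = (38/65, -113/195, -232/195, -461/195)

Orthogonality check:
  u_2 · u_1 = 0 (should be 0)
  u_3 · u_1 = 0 (should be 0)
  u_3 · u_2 = 0 (should be 0)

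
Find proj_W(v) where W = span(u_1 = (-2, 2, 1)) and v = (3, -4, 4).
proj_W(v) = (20/9, -20/9, -10/9)

Set up U = [u_1 | ... | u_1] ∈ R^(3×1). The projector onto W = col(U) is P = U (U^T U)^(-1) U^T.
Compute U^T U =
  [9],
and U^T v = (-10).
Solve U^T U · c = U^T v for the coefficients: c = (-10/9). The projection is proj_W(v) = U c.
Check: (v - proj_W(v)) · u_1 = 0  (should be 0).
Result: proj_W(v) = (20/9, -20/9, -10/9).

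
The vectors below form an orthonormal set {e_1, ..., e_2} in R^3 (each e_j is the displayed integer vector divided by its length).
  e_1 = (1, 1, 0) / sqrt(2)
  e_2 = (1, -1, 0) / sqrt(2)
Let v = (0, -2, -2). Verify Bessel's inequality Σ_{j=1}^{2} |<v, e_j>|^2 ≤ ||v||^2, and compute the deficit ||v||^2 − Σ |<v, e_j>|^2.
Σ |<v, e_j>|^2 = 4; ||v||^2 = 8; deficit = 4

Write each e_j = u_j / sqrt(<u_j, u_j>) where u_j is the displayed integer vector. Then <v, e_j> = <v, u_j> / sqrt(<u_j, u_j>), so |<v, e_j>|^2 = <v, u_j>^2 / <u_j, u_j>.
Coefficients: <v, e_1> = -2/sqrt(2), <v, e_2> = 2/sqrt(2).
Square and sum: Σ |<v, e_j>|^2 = 4.
Compute ||v||^2 = v·v = 8.
Deficit = 8 − 4 = 4 ≥ 0, confirming Bessel's inequality. (The deficit equals ||v − Σ <v,e_j> e_j||^2, the squared distance from v to span{e_j}.)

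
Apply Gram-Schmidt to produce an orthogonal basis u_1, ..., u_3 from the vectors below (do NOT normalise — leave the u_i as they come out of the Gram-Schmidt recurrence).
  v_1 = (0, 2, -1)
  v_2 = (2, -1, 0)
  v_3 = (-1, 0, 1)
Orthogonal basis:
  u_1 = (0, 2, -1)
  u_2 = (2, -1/5, -2/5)
  u_3 = (1/7, 2/7, 4/7)

Apply the Gram-Schmidt recurrence
  u_1 = v_1
  u_i = v_i − Σ_{j<i} ((v_i · u_j) / (u_j · u_j)) · u_j.

Step by step this gives:
  u_1 = (0, 2, -1)
  u_2 = (2, -1/5, -2/5)
  u_3 = (1/7, 2/7, 4/7)

Orthogonality check:
  u_2 · u_1 = 0 (should be 0)
  u_3 · u_1 = 0 (should be 0)
  u_3 · u_2 = 0 (should be 0)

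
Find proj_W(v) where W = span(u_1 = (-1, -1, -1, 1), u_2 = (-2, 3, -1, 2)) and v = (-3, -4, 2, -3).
proj_W(v) = (14/17, -61/17, -1/17, -14/17)

Set up U = [u_1 | ... | u_2] ∈ R^(4×2). The projector onto W = col(U) is P = U (U^T U)^(-1) U^T.
Compute U^T U =
  [4, 2]
  [2, 18],
and U^T v = (2, -14).
Solve U^T U · c = U^T v for the coefficients: c = (16/17, -15/17). The projection is proj_W(v) = U c.
Check: (v - proj_W(v)) · u_1 = 0  (should be 0).
Check: (v - proj_W(v)) · u_2 = 0  (should be 0).
Result: proj_W(v) = (14/17, -61/17, -1/17, -14/17).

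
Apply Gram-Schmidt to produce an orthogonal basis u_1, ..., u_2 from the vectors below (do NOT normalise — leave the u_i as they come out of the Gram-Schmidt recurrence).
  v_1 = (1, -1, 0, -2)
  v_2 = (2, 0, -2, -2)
Orthogonal basis:
  u_1 = (1, -1, 0, -2)
  u_2 = (1, 1, -2, 0)

Apply the Gram-Schmidt recurrence
  u_1 = v_1
  u_i = v_i − Σ_{j<i} ((v_i · u_j) / (u_j · u_j)) · u_j.

Step by step this gives:
  u_1 = (1, -1, 0, -2)
  u_2 = (1, 1, -2, 0)

Orthogonality check:
  u_2 · u_1 = 0 (should be 0)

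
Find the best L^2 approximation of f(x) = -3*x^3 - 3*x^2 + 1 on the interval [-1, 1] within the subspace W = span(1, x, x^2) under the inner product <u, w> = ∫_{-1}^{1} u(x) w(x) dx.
g(x) = -3*x^2 - 9*x/5 + 1

The best approximation g ∈ W is the orthogonal projection of f onto W. Writing g = a_0 + a_1 x + a_2 x^2, the coefficients solve the normal equations G · a = b where
  G_{ij} = <φ_i, φ_j> and b_i = <f, φ_i>, with φ_0 = 1, φ_1 = x, φ_2 = x^2.
G =
  [2, 0, 2/3]
  [0, 2/3, 0]
  [2/3, 0, 2/5],
b = (0, -6/5, -8/15).
Solving gives a_0 = 1, a_1 = -9/5, a_2 = -3, so
  g(x) = -3*x^2 - 9*x/5 + 1.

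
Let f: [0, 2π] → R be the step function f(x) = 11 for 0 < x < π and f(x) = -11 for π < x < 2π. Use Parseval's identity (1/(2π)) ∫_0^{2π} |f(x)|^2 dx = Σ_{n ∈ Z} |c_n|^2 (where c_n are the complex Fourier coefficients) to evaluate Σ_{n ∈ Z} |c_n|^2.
Σ |c_n|^2 = 121

Parseval equates the L^2 energy of f (normalised by 1/(2π)) with the ℓ^2 sum of its Fourier coefficients: (1/(2π)) ∫_0^{2π} |f|^2 = Σ |c_n|^2.
Compute the left side: (1/(2π)) [∫_0^π 11^2 dx + ∫_π^{2π} (-11)^2 dx] = (1/(2π)) · (121π + 121π) = (121 + 121)/2 = 121.
So Σ_{n ∈ Z} |c_n|^2 = 121.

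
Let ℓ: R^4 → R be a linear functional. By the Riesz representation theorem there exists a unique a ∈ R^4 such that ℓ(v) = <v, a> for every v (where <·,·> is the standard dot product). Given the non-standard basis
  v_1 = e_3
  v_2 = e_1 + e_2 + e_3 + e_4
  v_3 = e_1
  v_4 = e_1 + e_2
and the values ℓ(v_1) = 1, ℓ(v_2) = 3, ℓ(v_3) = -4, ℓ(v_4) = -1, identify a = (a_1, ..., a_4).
a = (-4, 3, 1, 3)

Write a = (a_1, ..., a_4) in the standard basis. For each basis vector v_i, ℓ(v_i) = <v_i, a> is a linear equation in the a_j's. Collect the n equations into a matrix system V a = ℓ, where row i of V is v_i (expressed in the standard basis). Since V is invertible (lower-triangular with 1s on the diagonal, up to permutation), solve by back-substitution:
  V =
[[0, 0, 1, 0],
 [1, 1, 1, 1],
 [1, 0, 0, 0],
 [1, 1, 0, 0]]
  V a = (1, 3, -4, -1)
Solving gives a = (-4, 3, 1, 3).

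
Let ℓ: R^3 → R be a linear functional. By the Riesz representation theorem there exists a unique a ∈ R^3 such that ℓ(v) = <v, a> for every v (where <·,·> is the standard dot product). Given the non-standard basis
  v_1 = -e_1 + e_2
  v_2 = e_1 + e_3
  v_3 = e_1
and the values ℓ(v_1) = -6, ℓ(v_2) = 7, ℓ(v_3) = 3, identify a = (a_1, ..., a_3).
a = (3, -3, 4)

Write a = (a_1, ..., a_3) in the standard basis. For each basis vector v_i, ℓ(v_i) = <v_i, a> is a linear equation in the a_j's. Collect the n equations into a matrix system V a = ℓ, where row i of V is v_i (expressed in the standard basis). Since V is invertible (lower-triangular with 1s on the diagonal, up to permutation), solve by back-substitution:
  V =
[[-1, 1, 0],
 [1, 0, 1],
 [1, 0, 0]]
  V a = (-6, 7, 3)
Solving gives a = (3, -3, 4).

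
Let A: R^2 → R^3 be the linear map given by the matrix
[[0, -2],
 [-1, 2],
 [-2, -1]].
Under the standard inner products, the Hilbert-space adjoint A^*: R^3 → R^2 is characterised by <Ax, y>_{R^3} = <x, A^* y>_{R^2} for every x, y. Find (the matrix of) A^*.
A^* = A^T =
[[0, -1, -2],
 [-2, 2, -1]]

For real matrices with standard dot products, the defining identity <Ax, y> = <x, A^* y> gives (Ax)^T y = x^T (A^*) y, i.e. x^T A^T y = x^T (A^*) y. Since this holds for all x, y, we must have A^* = A^T. Therefore
A^* =
[[0, -1, -2],
 [-2, 2, -1]].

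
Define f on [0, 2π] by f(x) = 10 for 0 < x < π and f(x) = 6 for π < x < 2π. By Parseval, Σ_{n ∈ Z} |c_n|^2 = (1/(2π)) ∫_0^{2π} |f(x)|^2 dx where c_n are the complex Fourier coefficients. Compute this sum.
Σ |c_n|^2 = 68

Parseval equates the L^2 energy of f (normalised by 1/(2π)) with the ℓ^2 sum of its Fourier coefficients: (1/(2π)) ∫_0^{2π} |f|^2 = Σ |c_n|^2.
Compute the left side: (1/(2π)) [∫_0^π 10^2 dx + ∫_π^{2π} 6^2 dx] = (1/(2π)) · (100π + 36π) = (100 + 36)/2 = 68.
So Σ_{n ∈ Z} |c_n|^2 = 68.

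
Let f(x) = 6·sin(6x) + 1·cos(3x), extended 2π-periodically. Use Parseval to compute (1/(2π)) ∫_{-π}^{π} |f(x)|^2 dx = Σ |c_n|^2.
Σ |c_n|^2 = 37/2

Expand |f|^2 and use orthogonality of {sin(nx), cos(mx)} on [-π, π]:
  ∫_{-π}^{π} sin(nx)^2 dx = π, ∫ cos(mx)^2 dx = π, and cross terms integrate to 0.
So ∫_{-π}^{π} f(x)^2 dx = 6^2 · π + 1^2 · π = (36 + 1)π.
Divide by 2π: (36 + 1)/2 = 37/2.
By Parseval, this equals Σ |c_n|^2.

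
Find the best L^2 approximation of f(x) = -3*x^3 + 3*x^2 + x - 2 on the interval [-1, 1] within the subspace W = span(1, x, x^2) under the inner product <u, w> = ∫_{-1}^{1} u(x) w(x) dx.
g(x) = 3*x^2 - 4*x/5 - 2

The best approximation g ∈ W is the orthogonal projection of f onto W. Writing g = a_0 + a_1 x + a_2 x^2, the coefficients solve the normal equations G · a = b where
  G_{ij} = <φ_i, φ_j> and b_i = <f, φ_i>, with φ_0 = 1, φ_1 = x, φ_2 = x^2.
G =
  [2, 0, 2/3]
  [0, 2/3, 0]
  [2/3, 0, 2/5],
b = (-2, -8/15, -2/15).
Solving gives a_0 = -2, a_1 = -4/5, a_2 = 3, so
  g(x) = 3*x^2 - 4*x/5 - 2.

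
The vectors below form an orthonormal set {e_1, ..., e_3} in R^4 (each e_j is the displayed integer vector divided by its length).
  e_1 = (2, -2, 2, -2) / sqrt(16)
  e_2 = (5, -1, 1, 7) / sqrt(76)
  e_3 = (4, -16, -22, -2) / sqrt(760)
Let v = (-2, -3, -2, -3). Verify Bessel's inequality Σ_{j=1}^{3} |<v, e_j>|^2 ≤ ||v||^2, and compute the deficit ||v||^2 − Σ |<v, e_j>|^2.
Σ |<v, e_j>|^2 = 47/2; ||v||^2 = 26; deficit = 5/2

Write each e_j = u_j / sqrt(<u_j, u_j>) where u_j is the displayed integer vector. Then <v, e_j> = <v, u_j> / sqrt(<u_j, u_j>), so |<v, e_j>|^2 = <v, u_j>^2 / <u_j, u_j>.
Coefficients: <v, e_1> = 4/sqrt(16), <v, e_2> = -30/sqrt(76), <v, e_3> = 90/sqrt(760).
Square and sum: Σ |<v, e_j>|^2 = 47/2.
Compute ||v||^2 = v·v = 26.
Deficit = 26 − 47/2 = 5/2 ≥ 0, confirming Bessel's inequality. (The deficit equals ||v − Σ <v,e_j> e_j||^2, the squared distance from v to span{e_j}.)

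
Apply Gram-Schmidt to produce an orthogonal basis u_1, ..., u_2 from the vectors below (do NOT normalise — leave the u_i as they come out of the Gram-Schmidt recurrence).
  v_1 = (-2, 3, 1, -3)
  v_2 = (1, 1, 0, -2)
Orthogonal basis:
  u_1 = (-2, 3, 1, -3)
  u_2 = (37/23, 2/23, -7/23, -25/23)

Apply the Gram-Schmidt recurrence
  u_1 = v_1
  u_i = v_i − Σ_{j<i} ((v_i · u_j) / (u_j · u_j)) · u_j.

Step by step this gives:
  u_1 = (-2, 3, 1, -3)
  u_2 = (37/23, 2/23, -7/23, -25/23)

Orthogonality check:
  u_2 · u_1 = 0 (should be 0)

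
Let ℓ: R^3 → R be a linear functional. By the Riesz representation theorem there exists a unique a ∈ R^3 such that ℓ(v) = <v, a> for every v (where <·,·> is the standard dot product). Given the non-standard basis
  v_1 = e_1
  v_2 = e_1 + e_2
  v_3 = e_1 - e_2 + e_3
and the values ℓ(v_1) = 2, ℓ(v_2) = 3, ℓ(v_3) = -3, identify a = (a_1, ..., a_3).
a = (2, 1, -4)

Write a = (a_1, ..., a_3) in the standard basis. For each basis vector v_i, ℓ(v_i) = <v_i, a> is a linear equation in the a_j's. Collect the n equations into a matrix system V a = ℓ, where row i of V is v_i (expressed in the standard basis). Since V is invertible (lower-triangular with 1s on the diagonal, up to permutation), solve by back-substitution:
  V =
[[1, 0, 0],
 [1, 1, 0],
 [1, -1, 1]]
  V a = (2, 3, -3)
Solving gives a = (2, 1, -4).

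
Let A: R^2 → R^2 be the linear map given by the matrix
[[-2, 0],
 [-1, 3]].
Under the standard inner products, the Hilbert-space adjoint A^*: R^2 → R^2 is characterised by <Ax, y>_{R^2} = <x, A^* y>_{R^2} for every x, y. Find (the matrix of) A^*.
A^* = A^T =
[[-2, -1],
 [0, 3]]

For real matrices with standard dot products, the defining identity <Ax, y> = <x, A^* y> gives (Ax)^T y = x^T (A^*) y, i.e. x^T A^T y = x^T (A^*) y. Since this holds for all x, y, we must have A^* = A^T. Therefore
A^* =
[[-2, -1],
 [0, 3]].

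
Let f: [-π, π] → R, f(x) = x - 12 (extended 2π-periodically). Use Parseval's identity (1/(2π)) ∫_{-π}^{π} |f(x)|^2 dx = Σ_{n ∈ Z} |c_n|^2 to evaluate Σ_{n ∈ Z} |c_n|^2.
Σ |c_n|^2 = π^2/3 + 144

Expand and integrate term by term over [-π, π]:
  ∫ (x)^2 dx = 1·(2π^3/3); ∫ 2·1·(-12)·x dx = 0 (odd integrand); ∫ (-12)^2 dx = 144·2π.
So (1/(2π)) ∫_{-π}^{π} (x - 12)^2 dx = 1π^2/3 + 144 = π^2/3 + 144.
Parseval ⇒ Σ |c_n|^2 = π^2/3 + 144.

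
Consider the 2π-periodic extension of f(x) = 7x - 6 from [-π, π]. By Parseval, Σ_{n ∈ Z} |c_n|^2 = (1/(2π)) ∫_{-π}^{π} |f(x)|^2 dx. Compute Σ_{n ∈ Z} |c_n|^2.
Σ |c_n|^2 = 49π^2/3 + 36

Expand and integrate term by term over [-π, π]:
  ∫ (7x)^2 dx = 49·(2π^3/3); ∫ 2·7·(-6)·x dx = 0 (odd integrand); ∫ (-6)^2 dx = 36·2π.
So (1/(2π)) ∫_{-π}^{π} (7x - 6)^2 dx = 49π^2/3 + 36 = 49π^2/3 + 36.
Parseval ⇒ Σ |c_n|^2 = 49π^2/3 + 36.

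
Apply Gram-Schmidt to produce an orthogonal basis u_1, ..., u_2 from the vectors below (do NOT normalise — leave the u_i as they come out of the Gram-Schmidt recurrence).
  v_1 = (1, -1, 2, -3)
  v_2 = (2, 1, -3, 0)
Orthogonal basis:
  u_1 = (1, -1, 2, -3)
  u_2 = (7/3, 2/3, -7/3, -1)

Apply the Gram-Schmidt recurrence
  u_1 = v_1
  u_i = v_i − Σ_{j<i} ((v_i · u_j) / (u_j · u_j)) · u_j.

Step by step this gives:
  u_1 = (1, -1, 2, -3)
  u_2 = (7/3, 2/3, -7/3, -1)

Orthogonality check:
  u_2 · u_1 = 0 (should be 0)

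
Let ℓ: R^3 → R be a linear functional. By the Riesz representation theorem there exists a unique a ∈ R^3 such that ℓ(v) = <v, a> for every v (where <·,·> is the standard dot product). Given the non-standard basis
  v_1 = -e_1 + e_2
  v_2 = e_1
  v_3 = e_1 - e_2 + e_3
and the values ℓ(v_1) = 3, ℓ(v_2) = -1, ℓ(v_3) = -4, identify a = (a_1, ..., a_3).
a = (-1, 2, -1)

Write a = (a_1, ..., a_3) in the standard basis. For each basis vector v_i, ℓ(v_i) = <v_i, a> is a linear equation in the a_j's. Collect the n equations into a matrix system V a = ℓ, where row i of V is v_i (expressed in the standard basis). Since V is invertible (lower-triangular with 1s on the diagonal, up to permutation), solve by back-substitution:
  V =
[[-1, 1, 0],
 [1, 0, 0],
 [1, -1, 1]]
  V a = (3, -1, -4)
Solving gives a = (-1, 2, -1).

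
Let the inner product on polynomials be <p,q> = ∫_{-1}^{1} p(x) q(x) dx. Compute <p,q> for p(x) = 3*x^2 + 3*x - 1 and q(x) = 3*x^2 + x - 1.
<p,q> = 18/5

Expand the product: p(x)·q(x) = 9*x^4 + 12*x^3 - 3*x^2 - 4*x + 1.
∫_{-1}^{1} of each monomial x^k gives [2/(k+1) if k even, 0 if k odd]. Integrating term-by-term (or equivalently evaluating the antiderivative F(x) = 9*x^5/5 + 3*x^4 - x^3 - 2*x^2 + x at the endpoints):
  F(1) − F(−1) = 14/5 − (-4/5) = 18/5.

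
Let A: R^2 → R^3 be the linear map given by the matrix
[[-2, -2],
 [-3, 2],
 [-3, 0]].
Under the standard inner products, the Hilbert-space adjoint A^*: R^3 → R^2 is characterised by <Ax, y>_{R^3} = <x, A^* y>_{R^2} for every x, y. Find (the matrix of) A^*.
A^* = A^T =
[[-2, -3, -3],
 [-2, 2, 0]]

For real matrices with standard dot products, the defining identity <Ax, y> = <x, A^* y> gives (Ax)^T y = x^T (A^*) y, i.e. x^T A^T y = x^T (A^*) y. Since this holds for all x, y, we must have A^* = A^T. Therefore
A^* =
[[-2, -3, -3],
 [-2, 2, 0]].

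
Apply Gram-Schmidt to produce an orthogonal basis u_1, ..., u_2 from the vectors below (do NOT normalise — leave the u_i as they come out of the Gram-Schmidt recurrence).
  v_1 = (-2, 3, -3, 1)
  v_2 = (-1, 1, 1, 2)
Orthogonal basis:
  u_1 = (-2, 3, -3, 1)
  u_2 = (-15/23, 11/23, 35/23, 42/23)

Apply the Gram-Schmidt recurrence
  u_1 = v_1
  u_i = v_i − Σ_{j<i} ((v_i · u_j) / (u_j · u_j)) · u_j.

Step by step this gives:
  u_1 = (-2, 3, -3, 1)
  u_2 = (-15/23, 11/23, 35/23, 42/23)

Orthogonality check:
  u_2 · u_1 = 0 (should be 0)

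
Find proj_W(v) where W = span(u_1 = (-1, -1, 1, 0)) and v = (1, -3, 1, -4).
proj_W(v) = (-1, -1, 1, 0)

Set up U = [u_1 | ... | u_1] ∈ R^(4×1). The projector onto W = col(U) is P = U (U^T U)^(-1) U^T.
Compute U^T U =
  [3],
and U^T v = (3).
Solve U^T U · c = U^T v for the coefficients: c = (1). The projection is proj_W(v) = U c.
Check: (v - proj_W(v)) · u_1 = 0  (should be 0).
Result: proj_W(v) = (-1, -1, 1, 0).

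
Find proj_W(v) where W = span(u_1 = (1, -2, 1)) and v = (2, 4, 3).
proj_W(v) = (-1/2, 1, -1/2)

Set up U = [u_1 | ... | u_1] ∈ R^(3×1). The projector onto W = col(U) is P = U (U^T U)^(-1) U^T.
Compute U^T U =
  [6],
and U^T v = (-3).
Solve U^T U · c = U^T v for the coefficients: c = (-1/2). The projection is proj_W(v) = U c.
Check: (v - proj_W(v)) · u_1 = 0  (should be 0).
Result: proj_W(v) = (-1/2, 1, -1/2).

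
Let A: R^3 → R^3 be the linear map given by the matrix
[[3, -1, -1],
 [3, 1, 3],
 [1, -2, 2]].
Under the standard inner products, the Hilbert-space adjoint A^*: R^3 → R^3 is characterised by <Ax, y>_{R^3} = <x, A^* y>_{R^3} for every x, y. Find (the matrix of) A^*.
A^* = A^T =
[[3, 3, 1],
 [-1, 1, -2],
 [-1, 3, 2]]

For real matrices with standard dot products, the defining identity <Ax, y> = <x, A^* y> gives (Ax)^T y = x^T (A^*) y, i.e. x^T A^T y = x^T (A^*) y. Since this holds for all x, y, we must have A^* = A^T. Therefore
A^* =
[[3, 3, 1],
 [-1, 1, -2],
 [-1, 3, 2]].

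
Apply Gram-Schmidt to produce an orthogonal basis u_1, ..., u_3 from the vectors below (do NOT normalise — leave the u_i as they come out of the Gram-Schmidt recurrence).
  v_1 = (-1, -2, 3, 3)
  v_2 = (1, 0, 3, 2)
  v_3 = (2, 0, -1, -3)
Orthogonal basis:
  u_1 = (-1, -2, 3, 3)
  u_2 = (37/23, 28/23, 27/23, 4/23)
  u_3 = (17/18, -14/9, 1/2, -11/9)

Apply the Gram-Schmidt recurrence
  u_1 = v_1
  u_i = v_i − Σ_{j<i} ((v_i · u_j) / (u_j · u_j)) · u_j.

Step by step this gives:
  u_1 = (-1, -2, 3, 3)
  u_2 = (37/23, 28/23, 27/23, 4/23)
  u_3 = (17/18, -14/9, 1/2, -11/9)

Orthogonality check:
  u_2 · u_1 = 0 (should be 0)
  u_3 · u_1 = 0 (should be 0)
  u_3 · u_2 = 0 (should be 0)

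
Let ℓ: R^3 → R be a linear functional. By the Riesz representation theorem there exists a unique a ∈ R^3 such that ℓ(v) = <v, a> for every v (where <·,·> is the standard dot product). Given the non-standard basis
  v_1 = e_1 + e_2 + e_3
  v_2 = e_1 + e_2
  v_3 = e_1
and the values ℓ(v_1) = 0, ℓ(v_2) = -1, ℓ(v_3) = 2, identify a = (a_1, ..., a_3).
a = (2, -3, 1)

Write a = (a_1, ..., a_3) in the standard basis. For each basis vector v_i, ℓ(v_i) = <v_i, a> is a linear equation in the a_j's. Collect the n equations into a matrix system V a = ℓ, where row i of V is v_i (expressed in the standard basis). Since V is invertible (lower-triangular with 1s on the diagonal, up to permutation), solve by back-substitution:
  V =
[[1, 1, 1],
 [1, 1, 0],
 [1, 0, 0]]
  V a = (0, -1, 2)
Solving gives a = (2, -3, 1).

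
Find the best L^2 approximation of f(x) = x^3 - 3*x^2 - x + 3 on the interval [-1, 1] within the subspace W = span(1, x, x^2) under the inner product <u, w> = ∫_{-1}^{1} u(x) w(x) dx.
g(x) = -3*x^2 - 2*x/5 + 3

The best approximation g ∈ W is the orthogonal projection of f onto W. Writing g = a_0 + a_1 x + a_2 x^2, the coefficients solve the normal equations G · a = b where
  G_{ij} = <φ_i, φ_j> and b_i = <f, φ_i>, with φ_0 = 1, φ_1 = x, φ_2 = x^2.
G =
  [2, 0, 2/3]
  [0, 2/3, 0]
  [2/3, 0, 2/5],
b = (4, -4/15, 4/5).
Solving gives a_0 = 3, a_1 = -2/5, a_2 = -3, so
  g(x) = -3*x^2 - 2*x/5 + 3.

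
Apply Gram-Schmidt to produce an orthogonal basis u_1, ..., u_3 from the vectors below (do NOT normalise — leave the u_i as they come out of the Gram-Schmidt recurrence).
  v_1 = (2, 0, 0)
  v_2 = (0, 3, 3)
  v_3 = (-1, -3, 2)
Orthogonal basis:
  u_1 = (2, 0, 0)
  u_2 = (0, 3, 3)
  u_3 = (0, -5/2, 5/2)

Apply the Gram-Schmidt recurrence
  u_1 = v_1
  u_i = v_i − Σ_{j<i} ((v_i · u_j) / (u_j · u_j)) · u_j.

Step by step this gives:
  u_1 = (2, 0, 0)
  u_2 = (0, 3, 3)
  u_3 = (0, -5/2, 5/2)

Orthogonality check:
  u_2 · u_1 = 0 (should be 0)
  u_3 · u_1 = 0 (should be 0)
  u_3 · u_2 = 0 (should be 0)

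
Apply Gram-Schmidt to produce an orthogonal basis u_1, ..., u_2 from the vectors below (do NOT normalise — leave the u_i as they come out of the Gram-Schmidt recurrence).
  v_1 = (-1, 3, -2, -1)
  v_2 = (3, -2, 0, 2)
Orthogonal basis:
  u_1 = (-1, 3, -2, -1)
  u_2 = (34/15, 1/5, -22/15, 19/15)

Apply the Gram-Schmidt recurrence
  u_1 = v_1
  u_i = v_i − Σ_{j<i} ((v_i · u_j) / (u_j · u_j)) · u_j.

Step by step this gives:
  u_1 = (-1, 3, -2, -1)
  u_2 = (34/15, 1/5, -22/15, 19/15)

Orthogonality check:
  u_2 · u_1 = 0 (should be 0)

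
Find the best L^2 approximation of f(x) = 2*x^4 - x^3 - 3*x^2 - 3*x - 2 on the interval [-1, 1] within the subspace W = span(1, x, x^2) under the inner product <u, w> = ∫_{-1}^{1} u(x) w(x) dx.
g(x) = -9*x^2/7 - 18*x/5 - 76/35

The best approximation g ∈ W is the orthogonal projection of f onto W. Writing g = a_0 + a_1 x + a_2 x^2, the coefficients solve the normal equations G · a = b where
  G_{ij} = <φ_i, φ_j> and b_i = <f, φ_i>, with φ_0 = 1, φ_1 = x, φ_2 = x^2.
G =
  [2, 0, 2/3]
  [0, 2/3, 0]
  [2/3, 0, 2/5],
b = (-26/5, -12/5, -206/105).
Solving gives a_0 = -76/35, a_1 = -18/5, a_2 = -9/7, so
  g(x) = -9*x^2/7 - 18*x/5 - 76/35.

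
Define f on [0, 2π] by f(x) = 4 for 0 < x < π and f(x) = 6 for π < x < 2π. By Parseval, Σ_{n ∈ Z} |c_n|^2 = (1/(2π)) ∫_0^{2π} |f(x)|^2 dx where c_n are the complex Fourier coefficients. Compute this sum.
Σ |c_n|^2 = 26

Parseval equates the L^2 energy of f (normalised by 1/(2π)) with the ℓ^2 sum of its Fourier coefficients: (1/(2π)) ∫_0^{2π} |f|^2 = Σ |c_n|^2.
Compute the left side: (1/(2π)) [∫_0^π 4^2 dx + ∫_π^{2π} 6^2 dx] = (1/(2π)) · (16π + 36π) = (16 + 36)/2 = 26.
So Σ_{n ∈ Z} |c_n|^2 = 26.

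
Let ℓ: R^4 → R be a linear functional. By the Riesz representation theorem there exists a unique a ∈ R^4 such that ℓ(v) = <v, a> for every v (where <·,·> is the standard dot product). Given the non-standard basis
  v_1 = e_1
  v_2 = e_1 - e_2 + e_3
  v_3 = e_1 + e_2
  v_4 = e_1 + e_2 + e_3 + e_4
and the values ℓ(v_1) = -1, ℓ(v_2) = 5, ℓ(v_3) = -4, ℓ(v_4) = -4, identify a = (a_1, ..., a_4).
a = (-1, -3, 3, -3)

Write a = (a_1, ..., a_4) in the standard basis. For each basis vector v_i, ℓ(v_i) = <v_i, a> is a linear equation in the a_j's. Collect the n equations into a matrix system V a = ℓ, where row i of V is v_i (expressed in the standard basis). Since V is invertible (lower-triangular with 1s on the diagonal, up to permutation), solve by back-substitution:
  V =
[[1, 0, 0, 0],
 [1, -1, 1, 0],
 [1, 1, 0, 0],
 [1, 1, 1, 1]]
  V a = (-1, 5, -4, -4)
Solving gives a = (-1, -3, 3, -3).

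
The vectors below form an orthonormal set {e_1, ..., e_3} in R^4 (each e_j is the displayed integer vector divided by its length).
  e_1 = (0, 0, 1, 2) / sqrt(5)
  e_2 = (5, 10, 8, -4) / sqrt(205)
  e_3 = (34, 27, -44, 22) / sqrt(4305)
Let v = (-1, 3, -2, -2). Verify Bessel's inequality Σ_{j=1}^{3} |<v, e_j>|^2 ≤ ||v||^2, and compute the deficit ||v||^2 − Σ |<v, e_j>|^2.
Σ |<v, e_j>|^2 = 158/15; ||v||^2 = 18; deficit = 112/15

Write each e_j = u_j / sqrt(<u_j, u_j>) where u_j is the displayed integer vector. Then <v, e_j> = <v, u_j> / sqrt(<u_j, u_j>), so |<v, e_j>|^2 = <v, u_j>^2 / <u_j, u_j>.
Coefficients: <v, e_1> = -6/sqrt(5), <v, e_2> = 17/sqrt(205), <v, e_3> = 91/sqrt(4305).
Square and sum: Σ |<v, e_j>|^2 = 158/15.
Compute ||v||^2 = v·v = 18.
Deficit = 18 − 158/15 = 112/15 ≥ 0, confirming Bessel's inequality. (The deficit equals ||v − Σ <v,e_j> e_j||^2, the squared distance from v to span{e_j}.)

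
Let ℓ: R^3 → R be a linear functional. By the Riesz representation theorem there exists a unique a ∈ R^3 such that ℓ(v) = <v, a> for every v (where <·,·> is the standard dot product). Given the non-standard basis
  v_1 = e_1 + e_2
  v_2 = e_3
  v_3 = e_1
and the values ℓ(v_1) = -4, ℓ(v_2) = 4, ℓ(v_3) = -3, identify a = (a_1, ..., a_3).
a = (-3, -1, 4)

Write a = (a_1, ..., a_3) in the standard basis. For each basis vector v_i, ℓ(v_i) = <v_i, a> is a linear equation in the a_j's. Collect the n equations into a matrix system V a = ℓ, where row i of V is v_i (expressed in the standard basis). Since V is invertible (lower-triangular with 1s on the diagonal, up to permutation), solve by back-substitution:
  V =
[[1, 1, 0],
 [0, 0, 1],
 [1, 0, 0]]
  V a = (-4, 4, -3)
Solving gives a = (-3, -1, 4).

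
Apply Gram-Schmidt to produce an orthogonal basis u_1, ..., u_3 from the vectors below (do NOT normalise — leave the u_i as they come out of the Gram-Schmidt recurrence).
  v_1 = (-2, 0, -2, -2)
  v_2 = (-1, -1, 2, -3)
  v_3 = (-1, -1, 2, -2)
Orthogonal basis:
  u_1 = (-2, 0, -2, -2)
  u_2 = (-1/3, -1, 8/3, -7/3)
  u_3 = (-16/41, -7/41, 5/41, 11/41)

Apply the Gram-Schmidt recurrence
  u_1 = v_1
  u_i = v_i − Σ_{j<i} ((v_i · u_j) / (u_j · u_j)) · u_j.

Step by step this gives:
  u_1 = (-2, 0, -2, -2)
  u_2 = (-1/3, -1, 8/3, -7/3)
  u_3 = (-16/41, -7/41, 5/41, 11/41)

Orthogonality check:
  u_2 · u_1 = 0 (should be 0)
  u_3 · u_1 = 0 (should be 0)
  u_3 · u_2 = 0 (should be 0)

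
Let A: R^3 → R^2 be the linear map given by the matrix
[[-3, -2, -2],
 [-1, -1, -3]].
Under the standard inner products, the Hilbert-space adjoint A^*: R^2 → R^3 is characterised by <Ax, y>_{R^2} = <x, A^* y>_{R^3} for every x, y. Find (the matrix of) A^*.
A^* = A^T =
[[-3, -1],
 [-2, -1],
 [-2, -3]]

For real matrices with standard dot products, the defining identity <Ax, y> = <x, A^* y> gives (Ax)^T y = x^T (A^*) y, i.e. x^T A^T y = x^T (A^*) y. Since this holds for all x, y, we must have A^* = A^T. Therefore
A^* =
[[-3, -1],
 [-2, -1],
 [-2, -3]].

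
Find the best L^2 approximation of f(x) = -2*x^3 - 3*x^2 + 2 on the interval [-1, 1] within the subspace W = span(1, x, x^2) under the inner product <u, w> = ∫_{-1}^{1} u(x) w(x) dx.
g(x) = -3*x^2 - 6*x/5 + 2

The best approximation g ∈ W is the orthogonal projection of f onto W. Writing g = a_0 + a_1 x + a_2 x^2, the coefficients solve the normal equations G · a = b where
  G_{ij} = <φ_i, φ_j> and b_i = <f, φ_i>, with φ_0 = 1, φ_1 = x, φ_2 = x^2.
G =
  [2, 0, 2/3]
  [0, 2/3, 0]
  [2/3, 0, 2/5],
b = (2, -4/5, 2/15).
Solving gives a_0 = 2, a_1 = -6/5, a_2 = -3, so
  g(x) = -3*x^2 - 6*x/5 + 2.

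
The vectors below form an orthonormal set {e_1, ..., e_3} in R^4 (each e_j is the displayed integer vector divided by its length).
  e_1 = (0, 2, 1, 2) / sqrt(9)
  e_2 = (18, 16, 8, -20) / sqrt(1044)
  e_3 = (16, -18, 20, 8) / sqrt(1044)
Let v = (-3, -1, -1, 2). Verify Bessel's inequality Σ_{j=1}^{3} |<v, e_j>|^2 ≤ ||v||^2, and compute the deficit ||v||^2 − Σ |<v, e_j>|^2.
Σ |<v, e_j>|^2 = 131/9; ||v||^2 = 15; deficit = 4/9

Write each e_j = u_j / sqrt(<u_j, u_j>) where u_j is the displayed integer vector. Then <v, e_j> = <v, u_j> / sqrt(<u_j, u_j>), so |<v, e_j>|^2 = <v, u_j>^2 / <u_j, u_j>.
Coefficients: <v, e_1> = 1/sqrt(9), <v, e_2> = -118/sqrt(1044), <v, e_3> = -34/sqrt(1044).
Square and sum: Σ |<v, e_j>|^2 = 131/9.
Compute ||v||^2 = v·v = 15.
Deficit = 15 − 131/9 = 4/9 ≥ 0, confirming Bessel's inequality. (The deficit equals ||v − Σ <v,e_j> e_j||^2, the squared distance from v to span{e_j}.)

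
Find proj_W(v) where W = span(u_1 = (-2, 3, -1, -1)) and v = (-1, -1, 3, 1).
proj_W(v) = (2/3, -1, 1/3, 1/3)

Set up U = [u_1 | ... | u_1] ∈ R^(4×1). The projector onto W = col(U) is P = U (U^T U)^(-1) U^T.
Compute U^T U =
  [15],
and U^T v = (-5).
Solve U^T U · c = U^T v for the coefficients: c = (-1/3). The projection is proj_W(v) = U c.
Check: (v - proj_W(v)) · u_1 = 0  (should be 0).
Result: proj_W(v) = (2/3, -1, 1/3, 1/3).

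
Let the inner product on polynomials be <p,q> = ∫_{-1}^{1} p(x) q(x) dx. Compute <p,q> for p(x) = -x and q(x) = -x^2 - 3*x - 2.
<p,q> = 2

Expand the product: p(x)·q(x) = x^3 + 3*x^2 + 2*x.
∫_{-1}^{1} of each monomial x^k gives [2/(k+1) if k even, 0 if k odd]. Integrating term-by-term (or equivalently evaluating the antiderivative F(x) = x^4/4 + x^3 + x^2 at the endpoints):
  F(1) − F(−1) = 9/4 − (1/4) = 2.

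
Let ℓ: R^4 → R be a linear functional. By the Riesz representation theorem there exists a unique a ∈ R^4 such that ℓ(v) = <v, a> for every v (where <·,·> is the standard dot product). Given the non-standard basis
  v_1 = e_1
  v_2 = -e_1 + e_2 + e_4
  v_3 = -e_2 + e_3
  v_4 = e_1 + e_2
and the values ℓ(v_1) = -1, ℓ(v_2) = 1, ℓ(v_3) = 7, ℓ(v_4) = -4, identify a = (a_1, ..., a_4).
a = (-1, -3, 4, 3)

Write a = (a_1, ..., a_4) in the standard basis. For each basis vector v_i, ℓ(v_i) = <v_i, a> is a linear equation in the a_j's. Collect the n equations into a matrix system V a = ℓ, where row i of V is v_i (expressed in the standard basis). Since V is invertible (lower-triangular with 1s on the diagonal, up to permutation), solve by back-substitution:
  V =
[[1, 0, 0, 0],
 [-1, 1, 0, 1],
 [0, -1, 1, 0],
 [1, 1, 0, 0]]
  V a = (-1, 1, 7, -4)
Solving gives a = (-1, -3, 4, 3).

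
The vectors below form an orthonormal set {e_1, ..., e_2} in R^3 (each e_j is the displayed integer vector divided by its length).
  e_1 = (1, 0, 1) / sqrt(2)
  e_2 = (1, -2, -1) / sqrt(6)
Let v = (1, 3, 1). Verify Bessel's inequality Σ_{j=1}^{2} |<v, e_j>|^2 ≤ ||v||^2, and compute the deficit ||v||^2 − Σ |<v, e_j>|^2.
Σ |<v, e_j>|^2 = 8; ||v||^2 = 11; deficit = 3

Write each e_j = u_j / sqrt(<u_j, u_j>) where u_j is the displayed integer vector. Then <v, e_j> = <v, u_j> / sqrt(<u_j, u_j>), so |<v, e_j>|^2 = <v, u_j>^2 / <u_j, u_j>.
Coefficients: <v, e_1> = 2/sqrt(2), <v, e_2> = -6/sqrt(6).
Square and sum: Σ |<v, e_j>|^2 = 8.
Compute ||v||^2 = v·v = 11.
Deficit = 11 − 8 = 3 ≥ 0, confirming Bessel's inequality. (The deficit equals ||v − Σ <v,e_j> e_j||^2, the squared distance from v to span{e_j}.)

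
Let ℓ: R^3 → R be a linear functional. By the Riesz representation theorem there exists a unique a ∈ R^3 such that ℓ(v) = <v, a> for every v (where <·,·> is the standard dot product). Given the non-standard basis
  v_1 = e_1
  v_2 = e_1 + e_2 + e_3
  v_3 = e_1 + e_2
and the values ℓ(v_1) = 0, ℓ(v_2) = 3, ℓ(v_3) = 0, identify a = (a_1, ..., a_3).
a = (0, 0, 3)

Write a = (a_1, ..., a_3) in the standard basis. For each basis vector v_i, ℓ(v_i) = <v_i, a> is a linear equation in the a_j's. Collect the n equations into a matrix system V a = ℓ, where row i of V is v_i (expressed in the standard basis). Since V is invertible (lower-triangular with 1s on the diagonal, up to permutation), solve by back-substitution:
  V =
[[1, 0, 0],
 [1, 1, 1],
 [1, 1, 0]]
  V a = (0, 3, 0)
Solving gives a = (0, 0, 3).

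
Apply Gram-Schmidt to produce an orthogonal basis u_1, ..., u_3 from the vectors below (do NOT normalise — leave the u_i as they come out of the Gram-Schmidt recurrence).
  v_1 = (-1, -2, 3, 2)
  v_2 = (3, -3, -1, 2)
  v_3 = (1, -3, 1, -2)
Orthogonal basis:
  u_1 = (-1, -2, 3, 2)
  u_2 = (29/9, -23/9, -5/3, 14/9)
  u_3 = (66/199, -368/199, 158/199, -572/199)

Apply the Gram-Schmidt recurrence
  u_1 = v_1
  u_i = v_i − Σ_{j<i} ((v_i · u_j) / (u_j · u_j)) · u_j.

Step by step this gives:
  u_1 = (-1, -2, 3, 2)
  u_2 = (29/9, -23/9, -5/3, 14/9)
  u_3 = (66/199, -368/199, 158/199, -572/199)

Orthogonality check:
  u_2 · u_1 = 0 (should be 0)
  u_3 · u_1 = 0 (should be 0)
  u_3 · u_2 = 0 (should be 0)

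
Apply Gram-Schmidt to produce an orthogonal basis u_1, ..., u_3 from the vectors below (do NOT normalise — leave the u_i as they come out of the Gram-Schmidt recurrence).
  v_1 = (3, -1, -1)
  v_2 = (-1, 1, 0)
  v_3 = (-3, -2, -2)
Orthogonal basis:
  u_1 = (3, -1, -1)
  u_2 = (1/11, 7/11, -4/11)
  u_3 = (-3/2, -3/2, -3)

Apply the Gram-Schmidt recurrence
  u_1 = v_1
  u_i = v_i − Σ_{j<i} ((v_i · u_j) / (u_j · u_j)) · u_j.

Step by step this gives:
  u_1 = (3, -1, -1)
  u_2 = (1/11, 7/11, -4/11)
  u_3 = (-3/2, -3/2, -3)

Orthogonality check:
  u_2 · u_1 = 0 (should be 0)
  u_3 · u_1 = 0 (should be 0)
  u_3 · u_2 = 0 (should be 0)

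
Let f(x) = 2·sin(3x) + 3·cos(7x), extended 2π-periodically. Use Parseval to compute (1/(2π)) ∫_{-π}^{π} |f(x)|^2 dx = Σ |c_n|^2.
Σ |c_n|^2 = 13/2

Expand |f|^2 and use orthogonality of {sin(nx), cos(mx)} on [-π, π]:
  ∫_{-π}^{π} sin(nx)^2 dx = π, ∫ cos(mx)^2 dx = π, and cross terms integrate to 0.
So ∫_{-π}^{π} f(x)^2 dx = 2^2 · π + 3^2 · π = (4 + 9)π.
Divide by 2π: (4 + 9)/2 = 13/2.
By Parseval, this equals Σ |c_n|^2.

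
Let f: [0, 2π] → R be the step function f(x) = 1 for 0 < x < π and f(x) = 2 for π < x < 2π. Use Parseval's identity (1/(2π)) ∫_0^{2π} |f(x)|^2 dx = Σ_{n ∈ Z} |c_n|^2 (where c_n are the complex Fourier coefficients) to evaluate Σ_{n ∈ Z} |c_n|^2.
Σ |c_n|^2 = 5/2

Parseval equates the L^2 energy of f (normalised by 1/(2π)) with the ℓ^2 sum of its Fourier coefficients: (1/(2π)) ∫_0^{2π} |f|^2 = Σ |c_n|^2.
Compute the left side: (1/(2π)) [∫_0^π 1^2 dx + ∫_π^{2π} 2^2 dx] = (1/(2π)) · (1π + 4π) = (1 + 4)/2 = 5/2.
So Σ_{n ∈ Z} |c_n|^2 = 5/2.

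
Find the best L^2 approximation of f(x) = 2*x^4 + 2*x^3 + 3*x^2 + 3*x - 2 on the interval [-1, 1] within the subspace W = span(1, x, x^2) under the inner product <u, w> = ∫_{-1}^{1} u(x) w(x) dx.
g(x) = 33*x^2/7 + 21*x/5 - 76/35

The best approximation g ∈ W is the orthogonal projection of f onto W. Writing g = a_0 + a_1 x + a_2 x^2, the coefficients solve the normal equations G · a = b where
  G_{ij} = <φ_i, φ_j> and b_i = <f, φ_i>, with φ_0 = 1, φ_1 = x, φ_2 = x^2.
G =
  [2, 0, 2/3]
  [0, 2/3, 0]
  [2/3, 0, 2/5],
b = (-6/5, 14/5, 46/105).
Solving gives a_0 = -76/35, a_1 = 21/5, a_2 = 33/7, so
  g(x) = 33*x^2/7 + 21*x/5 - 76/35.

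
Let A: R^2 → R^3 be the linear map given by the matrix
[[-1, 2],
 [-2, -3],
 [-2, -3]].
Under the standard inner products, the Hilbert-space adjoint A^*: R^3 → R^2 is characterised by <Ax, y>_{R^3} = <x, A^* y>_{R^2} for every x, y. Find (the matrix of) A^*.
A^* = A^T =
[[-1, -2, -2],
 [2, -3, -3]]

For real matrices with standard dot products, the defining identity <Ax, y> = <x, A^* y> gives (Ax)^T y = x^T (A^*) y, i.e. x^T A^T y = x^T (A^*) y. Since this holds for all x, y, we must have A^* = A^T. Therefore
A^* =
[[-1, -2, -2],
 [2, -3, -3]].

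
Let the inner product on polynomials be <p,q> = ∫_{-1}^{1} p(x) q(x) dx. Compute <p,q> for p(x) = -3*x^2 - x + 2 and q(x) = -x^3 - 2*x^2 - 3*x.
<p,q> = 32/15

Expand the product: p(x)·q(x) = 3*x^5 + 7*x^4 + 9*x^3 - x^2 - 6*x.
∫_{-1}^{1} of each monomial x^k gives [2/(k+1) if k even, 0 if k odd]. Integrating term-by-term (or equivalently evaluating the antiderivative F(x) = x^6/2 + 7*x^5/5 + 9*x^4/4 - x^3/3 - 3*x^2 at the endpoints):
  F(1) − F(−1) = 49/60 − (-79/60) = 32/15.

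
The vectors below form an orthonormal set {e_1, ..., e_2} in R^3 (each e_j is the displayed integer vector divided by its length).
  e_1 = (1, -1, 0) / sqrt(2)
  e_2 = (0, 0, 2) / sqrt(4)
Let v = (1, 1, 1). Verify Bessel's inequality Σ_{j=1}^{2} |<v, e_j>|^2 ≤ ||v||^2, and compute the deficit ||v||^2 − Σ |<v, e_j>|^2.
Σ |<v, e_j>|^2 = 1; ||v||^2 = 3; deficit = 2

Write each e_j = u_j / sqrt(<u_j, u_j>) where u_j is the displayed integer vector. Then <v, e_j> = <v, u_j> / sqrt(<u_j, u_j>), so |<v, e_j>|^2 = <v, u_j>^2 / <u_j, u_j>.
Coefficients: <v, e_1> = 0/sqrt(2), <v, e_2> = 2/sqrt(4).
Square and sum: Σ |<v, e_j>|^2 = 1.
Compute ||v||^2 = v·v = 3.
Deficit = 3 − 1 = 2 ≥ 0, confirming Bessel's inequality. (The deficit equals ||v − Σ <v,e_j> e_j||^2, the squared distance from v to span{e_j}.)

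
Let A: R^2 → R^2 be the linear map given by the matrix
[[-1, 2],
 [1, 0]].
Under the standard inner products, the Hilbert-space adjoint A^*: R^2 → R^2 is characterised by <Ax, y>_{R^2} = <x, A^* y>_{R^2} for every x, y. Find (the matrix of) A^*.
A^* = A^T =
[[-1, 1],
 [2, 0]]

For real matrices with standard dot products, the defining identity <Ax, y> = <x, A^* y> gives (Ax)^T y = x^T (A^*) y, i.e. x^T A^T y = x^T (A^*) y. Since this holds for all x, y, we must have A^* = A^T. Therefore
A^* =
[[-1, 1],
 [2, 0]].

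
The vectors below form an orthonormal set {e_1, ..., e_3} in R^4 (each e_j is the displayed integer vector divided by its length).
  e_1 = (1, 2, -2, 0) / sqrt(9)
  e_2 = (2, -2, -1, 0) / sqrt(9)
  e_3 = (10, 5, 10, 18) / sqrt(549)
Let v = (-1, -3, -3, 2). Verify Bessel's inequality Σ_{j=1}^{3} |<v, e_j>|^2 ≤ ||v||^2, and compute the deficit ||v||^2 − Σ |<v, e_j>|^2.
Σ |<v, e_j>|^2 = 379/61; ||v||^2 = 23; deficit = 1024/61

Write each e_j = u_j / sqrt(<u_j, u_j>) where u_j is the displayed integer vector. Then <v, e_j> = <v, u_j> / sqrt(<u_j, u_j>), so |<v, e_j>|^2 = <v, u_j>^2 / <u_j, u_j>.
Coefficients: <v, e_1> = -1/sqrt(9), <v, e_2> = 7/sqrt(9), <v, e_3> = -19/sqrt(549).
Square and sum: Σ |<v, e_j>|^2 = 379/61.
Compute ||v||^2 = v·v = 23.
Deficit = 23 − 379/61 = 1024/61 ≥ 0, confirming Bessel's inequality. (The deficit equals ||v − Σ <v,e_j> e_j||^2, the squared distance from v to span{e_j}.)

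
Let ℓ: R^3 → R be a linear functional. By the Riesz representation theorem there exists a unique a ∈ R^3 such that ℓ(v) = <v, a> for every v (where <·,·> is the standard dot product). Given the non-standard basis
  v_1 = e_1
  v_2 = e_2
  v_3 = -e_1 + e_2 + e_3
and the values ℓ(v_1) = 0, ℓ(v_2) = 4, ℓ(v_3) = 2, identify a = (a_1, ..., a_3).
a = (0, 4, -2)

Write a = (a_1, ..., a_3) in the standard basis. For each basis vector v_i, ℓ(v_i) = <v_i, a> is a linear equation in the a_j's. Collect the n equations into a matrix system V a = ℓ, where row i of V is v_i (expressed in the standard basis). Since V is invertible (lower-triangular with 1s on the diagonal, up to permutation), solve by back-substitution:
  V =
[[1, 0, 0],
 [0, 1, 0],
 [-1, 1, 1]]
  V a = (0, 4, 2)
Solving gives a = (0, 4, -2).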